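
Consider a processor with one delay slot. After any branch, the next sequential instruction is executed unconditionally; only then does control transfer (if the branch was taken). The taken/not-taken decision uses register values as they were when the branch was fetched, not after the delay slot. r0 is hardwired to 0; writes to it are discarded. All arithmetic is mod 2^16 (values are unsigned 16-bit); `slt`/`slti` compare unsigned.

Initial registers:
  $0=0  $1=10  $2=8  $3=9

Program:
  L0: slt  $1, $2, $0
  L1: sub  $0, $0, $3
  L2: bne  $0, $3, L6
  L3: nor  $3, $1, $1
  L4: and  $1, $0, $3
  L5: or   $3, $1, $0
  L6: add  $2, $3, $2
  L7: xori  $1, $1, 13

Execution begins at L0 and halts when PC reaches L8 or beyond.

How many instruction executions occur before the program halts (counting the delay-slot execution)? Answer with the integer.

PC=0  slt  $1, $2, $0        | $0=0 $1=0 $2=8 $3=9
PC=1  sub  $0, $0, $3        | $0=0 $1=0 $2=8 $3=9
PC=2  bne  $0, $3, L6        | $0=0 $1=0 $2=8 $3=9  [TAKEN]
PC=3  nor  $3, $1, $1        | $0=0 $1=0 $2=8 $3=65535
PC=6  add  $2, $3, $2        | $0=0 $1=0 $2=7 $3=65535
PC=7  xori  $1, $1, 13       | $0=0 $1=13 $2=7 $3=65535

6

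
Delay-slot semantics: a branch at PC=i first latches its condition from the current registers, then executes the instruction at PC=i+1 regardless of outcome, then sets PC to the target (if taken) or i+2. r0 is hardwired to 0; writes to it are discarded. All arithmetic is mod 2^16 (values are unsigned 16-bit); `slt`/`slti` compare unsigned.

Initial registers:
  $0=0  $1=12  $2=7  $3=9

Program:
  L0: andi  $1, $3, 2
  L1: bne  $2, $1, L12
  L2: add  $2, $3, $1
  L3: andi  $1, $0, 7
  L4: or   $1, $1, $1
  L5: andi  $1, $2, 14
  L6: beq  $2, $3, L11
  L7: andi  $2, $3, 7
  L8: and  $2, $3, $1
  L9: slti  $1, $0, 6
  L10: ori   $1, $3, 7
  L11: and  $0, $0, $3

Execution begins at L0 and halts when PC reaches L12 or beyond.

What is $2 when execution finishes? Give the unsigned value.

#0 andi  $1, $3, 2 ; 0/0/7/9
#1 bne  $2, $1, L12 ; 0/0/7/9 ; →target
#2 add  $2, $3, $1 ; 0/0/9/9

9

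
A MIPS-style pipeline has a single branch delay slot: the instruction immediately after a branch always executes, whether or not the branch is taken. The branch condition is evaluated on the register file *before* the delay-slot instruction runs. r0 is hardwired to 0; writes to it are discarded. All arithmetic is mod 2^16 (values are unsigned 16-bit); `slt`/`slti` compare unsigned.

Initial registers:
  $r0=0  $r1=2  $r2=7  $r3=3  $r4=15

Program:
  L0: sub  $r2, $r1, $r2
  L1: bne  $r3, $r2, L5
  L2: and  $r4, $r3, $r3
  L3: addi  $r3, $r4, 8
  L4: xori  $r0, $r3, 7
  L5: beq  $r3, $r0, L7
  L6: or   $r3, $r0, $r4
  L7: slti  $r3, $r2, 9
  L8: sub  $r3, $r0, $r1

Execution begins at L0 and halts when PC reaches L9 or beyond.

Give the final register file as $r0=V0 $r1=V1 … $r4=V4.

$r0=0 $r1=2 $r2=65531 $r3=65534 $r4=3

[0] sub  $r2, $r1, $r2  →  {$r0:0, $r1:2, $r2:65531, $r3:3, $r4:15}
[1] bne  $r3, $r2, L5  →  {$r0:0, $r1:2, $r2:65531, $r3:3, $r4:15}  ⟨branch taken⟩
[2] and  $r4, $r3, $r3  →  {$r0:0, $r1:2, $r2:65531, $r3:3, $r4:3}
[5] beq  $r3, $r0, L7  →  {$r0:0, $r1:2, $r2:65531, $r3:3, $r4:3}  ⟨branch fallthrough⟩
[6] or   $r3, $r0, $r4  →  {$r0:0, $r1:2, $r2:65531, $r3:3, $r4:3}
[7] slti  $r3, $r2, 9  →  {$r0:0, $r1:2, $r2:65531, $r3:0, $r4:3}
[8] sub  $r3, $r0, $r1  →  {$r0:0, $r1:2, $r2:65531, $r3:65534, $r4:3}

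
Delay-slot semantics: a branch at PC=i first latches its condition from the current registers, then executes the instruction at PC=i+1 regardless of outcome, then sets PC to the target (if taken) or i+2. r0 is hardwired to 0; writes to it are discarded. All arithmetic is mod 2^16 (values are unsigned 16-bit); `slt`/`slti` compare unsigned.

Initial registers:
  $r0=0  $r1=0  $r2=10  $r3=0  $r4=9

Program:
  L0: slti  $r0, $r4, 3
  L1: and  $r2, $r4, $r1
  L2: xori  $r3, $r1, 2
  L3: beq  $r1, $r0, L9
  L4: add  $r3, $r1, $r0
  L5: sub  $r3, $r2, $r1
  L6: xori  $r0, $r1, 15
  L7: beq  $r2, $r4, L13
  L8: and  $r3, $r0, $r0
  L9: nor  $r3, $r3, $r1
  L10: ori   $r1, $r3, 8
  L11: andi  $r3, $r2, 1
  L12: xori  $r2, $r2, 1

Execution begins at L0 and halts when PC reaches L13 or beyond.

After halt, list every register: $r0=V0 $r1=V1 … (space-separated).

  step pc=0: slti  $r0, $r4, 3  regs=(0,0,10,0,9)
  step pc=1: and  $r2, $r4, $r1  regs=(0,0,0,0,9)
  step pc=2: xori  $r3, $r1, 2  regs=(0,0,0,2,9)
  step pc=3: beq  $r1, $r0, L9  cond=T  regs=(0,0,0,2,9)
  step pc=4: add  $r3, $r1, $r0  regs=(0,0,0,0,9)
  step pc=9: nor  $r3, $r3, $r1  regs=(0,0,0,65535,9)
  step pc=10: ori   $r1, $r3, 8  regs=(0,65535,0,65535,9)
  step pc=11: andi  $r3, $r2, 1  regs=(0,65535,0,0,9)
  step pc=12: xori  $r2, $r2, 1  regs=(0,65535,1,0,9)

$r0=0 $r1=65535 $r2=1 $r3=0 $r4=9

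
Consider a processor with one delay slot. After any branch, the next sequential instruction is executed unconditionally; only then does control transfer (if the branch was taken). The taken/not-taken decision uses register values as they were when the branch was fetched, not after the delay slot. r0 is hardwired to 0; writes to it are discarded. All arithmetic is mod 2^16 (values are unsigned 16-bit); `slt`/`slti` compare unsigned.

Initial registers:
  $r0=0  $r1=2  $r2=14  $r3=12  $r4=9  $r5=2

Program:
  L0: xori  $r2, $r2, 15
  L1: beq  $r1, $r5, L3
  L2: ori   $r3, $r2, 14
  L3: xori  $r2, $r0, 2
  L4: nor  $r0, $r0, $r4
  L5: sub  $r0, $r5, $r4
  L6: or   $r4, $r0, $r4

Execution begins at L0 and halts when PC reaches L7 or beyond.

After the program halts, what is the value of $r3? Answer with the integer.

PC=0  xori  $r2, $r2, 15     | $r0=0 $r1=2 $r2=1 $r3=12 $r4=9 $r5=2
PC=1  beq  $r1, $r5, L3      | $r0=0 $r1=2 $r2=1 $r3=12 $r4=9 $r5=2  [TAKEN]
PC=2  ori   $r3, $r2, 14     | $r0=0 $r1=2 $r2=1 $r3=15 $r4=9 $r5=2
PC=3  xori  $r2, $r0, 2      | $r0=0 $r1=2 $r2=2 $r3=15 $r4=9 $r5=2
PC=4  nor  $r0, $r0, $r4     | $r0=0 $r1=2 $r2=2 $r3=15 $r4=9 $r5=2
PC=5  sub  $r0, $r5, $r4     | $r0=0 $r1=2 $r2=2 $r3=15 $r4=9 $r5=2
PC=6  or   $r4, $r0, $r4     | $r0=0 $r1=2 $r2=2 $r3=15 $r4=9 $r5=2

15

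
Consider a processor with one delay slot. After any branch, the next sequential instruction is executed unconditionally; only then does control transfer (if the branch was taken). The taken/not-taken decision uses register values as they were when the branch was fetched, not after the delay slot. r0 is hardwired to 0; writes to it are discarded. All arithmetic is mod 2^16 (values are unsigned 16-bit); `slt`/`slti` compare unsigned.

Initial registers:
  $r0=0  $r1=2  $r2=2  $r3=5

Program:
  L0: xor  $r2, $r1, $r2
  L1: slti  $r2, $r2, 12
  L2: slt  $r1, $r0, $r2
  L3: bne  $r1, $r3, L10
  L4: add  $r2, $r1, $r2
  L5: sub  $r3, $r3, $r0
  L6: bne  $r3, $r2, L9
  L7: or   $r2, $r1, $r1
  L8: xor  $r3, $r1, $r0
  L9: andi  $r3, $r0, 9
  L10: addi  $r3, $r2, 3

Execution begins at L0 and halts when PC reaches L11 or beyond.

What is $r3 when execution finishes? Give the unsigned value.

5

[0] xor  $r2, $r1, $r2  →  {$r0:0, $r1:2, $r2:0, $r3:5}
[1] slti  $r2, $r2, 12  →  {$r0:0, $r1:2, $r2:1, $r3:5}
[2] slt  $r1, $r0, $r2  →  {$r0:0, $r1:1, $r2:1, $r3:5}
[3] bne  $r1, $r3, L10  →  {$r0:0, $r1:1, $r2:1, $r3:5}  ⟨branch taken⟩
[4] add  $r2, $r1, $r2  →  {$r0:0, $r1:1, $r2:2, $r3:5}
[10] addi  $r3, $r2, 3  →  {$r0:0, $r1:1, $r2:2, $r3:5}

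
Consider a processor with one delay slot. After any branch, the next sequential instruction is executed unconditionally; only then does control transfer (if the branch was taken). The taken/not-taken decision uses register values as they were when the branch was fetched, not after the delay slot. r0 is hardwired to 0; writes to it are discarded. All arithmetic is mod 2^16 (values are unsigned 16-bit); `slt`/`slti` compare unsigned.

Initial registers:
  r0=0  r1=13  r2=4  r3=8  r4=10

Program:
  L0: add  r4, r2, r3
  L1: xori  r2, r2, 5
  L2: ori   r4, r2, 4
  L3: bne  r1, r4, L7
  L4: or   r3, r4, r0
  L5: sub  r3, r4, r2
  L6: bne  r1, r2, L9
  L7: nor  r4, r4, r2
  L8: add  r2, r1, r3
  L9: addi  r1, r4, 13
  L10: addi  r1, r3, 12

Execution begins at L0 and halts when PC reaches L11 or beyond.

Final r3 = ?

5

#0 add  r4, r2, r3 ; 0/13/4/8/12
#1 xori  r2, r2, 5 ; 0/13/1/8/12
#2 ori   r4, r2, 4 ; 0/13/1/8/5
#3 bne  r1, r4, L7 ; 0/13/1/8/5 ; →target
#4 or   r3, r4, r0 ; 0/13/1/5/5
#7 nor  r4, r4, r2 ; 0/13/1/5/65530
#8 add  r2, r1, r3 ; 0/13/18/5/65530
#9 addi  r1, r4, 13 ; 0/7/18/5/65530
#10 addi  r1, r3, 12 ; 0/17/18/5/65530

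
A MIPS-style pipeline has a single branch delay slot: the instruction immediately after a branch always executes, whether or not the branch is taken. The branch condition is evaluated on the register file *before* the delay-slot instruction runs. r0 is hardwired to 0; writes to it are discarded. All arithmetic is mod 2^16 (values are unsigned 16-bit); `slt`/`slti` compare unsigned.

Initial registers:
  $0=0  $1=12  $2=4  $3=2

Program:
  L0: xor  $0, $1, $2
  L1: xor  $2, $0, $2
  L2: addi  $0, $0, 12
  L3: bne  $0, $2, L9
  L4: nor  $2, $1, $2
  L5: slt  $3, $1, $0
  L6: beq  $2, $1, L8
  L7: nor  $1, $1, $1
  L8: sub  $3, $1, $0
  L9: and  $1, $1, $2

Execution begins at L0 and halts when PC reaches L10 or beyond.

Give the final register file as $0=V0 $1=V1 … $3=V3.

PC=0  xor  $0, $1, $2        | $0=0 $1=12 $2=4 $3=2
PC=1  xor  $2, $0, $2        | $0=0 $1=12 $2=4 $3=2
PC=2  addi  $0, $0, 12       | $0=0 $1=12 $2=4 $3=2
PC=3  bne  $0, $2, L9        | $0=0 $1=12 $2=4 $3=2  [TAKEN]
PC=4  nor  $2, $1, $2        | $0=0 $1=12 $2=65523 $3=2
PC=9  and  $1, $1, $2        | $0=0 $1=0 $2=65523 $3=2

$0=0 $1=0 $2=65523 $3=2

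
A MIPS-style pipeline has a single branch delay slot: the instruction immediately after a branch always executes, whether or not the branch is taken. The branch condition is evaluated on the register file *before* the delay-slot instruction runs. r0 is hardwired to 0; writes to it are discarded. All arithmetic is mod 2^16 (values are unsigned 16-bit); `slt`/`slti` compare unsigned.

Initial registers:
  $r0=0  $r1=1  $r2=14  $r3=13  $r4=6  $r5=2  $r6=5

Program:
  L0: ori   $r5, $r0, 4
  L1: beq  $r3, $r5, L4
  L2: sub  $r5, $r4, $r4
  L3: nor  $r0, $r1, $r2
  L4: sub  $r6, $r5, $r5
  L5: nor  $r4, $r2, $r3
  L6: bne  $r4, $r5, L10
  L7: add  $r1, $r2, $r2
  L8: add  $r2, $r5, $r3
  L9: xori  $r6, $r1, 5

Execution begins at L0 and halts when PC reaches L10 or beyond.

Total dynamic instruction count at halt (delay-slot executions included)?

8

PC=0  ori   $r5, $r0, 4      | $r0=0 $r1=1 $r2=14 $r3=13 $r4=6 $r5=4 $r6=5
PC=1  beq  $r3, $r5, L4      | $r0=0 $r1=1 $r2=14 $r3=13 $r4=6 $r5=4 $r6=5  [not taken]
PC=2  sub  $r5, $r4, $r4     | $r0=0 $r1=1 $r2=14 $r3=13 $r4=6 $r5=0 $r6=5
PC=3  nor  $r0, $r1, $r2     | $r0=0 $r1=1 $r2=14 $r3=13 $r4=6 $r5=0 $r6=5
PC=4  sub  $r6, $r5, $r5     | $r0=0 $r1=1 $r2=14 $r3=13 $r4=6 $r5=0 $r6=0
PC=5  nor  $r4, $r2, $r3     | $r0=0 $r1=1 $r2=14 $r3=13 $r4=65520 $r5=0 $r6=0
PC=6  bne  $r4, $r5, L10     | $r0=0 $r1=1 $r2=14 $r3=13 $r4=65520 $r5=0 $r6=0  [TAKEN]
PC=7  add  $r1, $r2, $r2     | $r0=0 $r1=28 $r2=14 $r3=13 $r4=65520 $r5=0 $r6=0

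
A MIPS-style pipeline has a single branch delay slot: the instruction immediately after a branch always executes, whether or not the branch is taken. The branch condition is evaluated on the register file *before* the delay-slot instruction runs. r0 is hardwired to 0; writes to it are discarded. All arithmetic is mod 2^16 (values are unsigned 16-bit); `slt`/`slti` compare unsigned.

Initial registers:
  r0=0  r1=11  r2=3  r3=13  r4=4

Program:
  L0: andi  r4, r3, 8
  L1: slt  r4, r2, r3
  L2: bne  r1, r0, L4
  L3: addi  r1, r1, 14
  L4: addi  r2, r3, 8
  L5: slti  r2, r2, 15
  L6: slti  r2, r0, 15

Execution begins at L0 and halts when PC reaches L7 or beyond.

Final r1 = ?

  step pc=0: andi  r4, r3, 8  regs=(0,11,3,13,8)
  step pc=1: slt  r4, r2, r3  regs=(0,11,3,13,1)
  step pc=2: bne  r1, r0, L4  cond=T  regs=(0,11,3,13,1)
  step pc=3: addi  r1, r1, 14  regs=(0,25,3,13,1)
  step pc=4: addi  r2, r3, 8  regs=(0,25,21,13,1)
  step pc=5: slti  r2, r2, 15  regs=(0,25,0,13,1)
  step pc=6: slti  r2, r0, 15  regs=(0,25,1,13,1)

25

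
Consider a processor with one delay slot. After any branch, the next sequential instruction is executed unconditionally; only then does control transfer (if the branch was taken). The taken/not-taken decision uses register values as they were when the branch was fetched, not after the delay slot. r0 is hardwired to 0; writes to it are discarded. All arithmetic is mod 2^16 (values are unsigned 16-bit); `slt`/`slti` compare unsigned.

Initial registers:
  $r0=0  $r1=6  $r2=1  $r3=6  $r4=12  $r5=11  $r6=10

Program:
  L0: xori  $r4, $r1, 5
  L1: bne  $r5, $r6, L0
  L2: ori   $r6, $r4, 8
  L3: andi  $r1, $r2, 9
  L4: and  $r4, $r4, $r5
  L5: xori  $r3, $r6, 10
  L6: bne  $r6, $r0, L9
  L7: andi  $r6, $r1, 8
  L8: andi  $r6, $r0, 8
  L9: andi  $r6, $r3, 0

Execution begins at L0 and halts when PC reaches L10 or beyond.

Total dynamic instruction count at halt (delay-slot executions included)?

12

PC=0  xori  $r4, $r1, 5      | $r0=0 $r1=6 $r2=1 $r3=6 $r4=3 $r5=11 $r6=10
PC=1  bne  $r5, $r6, L0      | $r0=0 $r1=6 $r2=1 $r3=6 $r4=3 $r5=11 $r6=10  [TAKEN]
PC=2  ori   $r6, $r4, 8      | $r0=0 $r1=6 $r2=1 $r3=6 $r4=3 $r5=11 $r6=11
PC=0  xori  $r4, $r1, 5      | $r0=0 $r1=6 $r2=1 $r3=6 $r4=3 $r5=11 $r6=11
PC=1  bne  $r5, $r6, L0      | $r0=0 $r1=6 $r2=1 $r3=6 $r4=3 $r5=11 $r6=11  [not taken]
PC=2  ori   $r6, $r4, 8      | $r0=0 $r1=6 $r2=1 $r3=6 $r4=3 $r5=11 $r6=11
PC=3  andi  $r1, $r2, 9      | $r0=0 $r1=1 $r2=1 $r3=6 $r4=3 $r5=11 $r6=11
PC=4  and  $r4, $r4, $r5     | $r0=0 $r1=1 $r2=1 $r3=6 $r4=3 $r5=11 $r6=11
PC=5  xori  $r3, $r6, 10     | $r0=0 $r1=1 $r2=1 $r3=1 $r4=3 $r5=11 $r6=11
PC=6  bne  $r6, $r0, L9      | $r0=0 $r1=1 $r2=1 $r3=1 $r4=3 $r5=11 $r6=11  [TAKEN]
PC=7  andi  $r6, $r1, 8      | $r0=0 $r1=1 $r2=1 $r3=1 $r4=3 $r5=11 $r6=0
PC=9  andi  $r6, $r3, 0      | $r0=0 $r1=1 $r2=1 $r3=1 $r4=3 $r5=11 $r6=0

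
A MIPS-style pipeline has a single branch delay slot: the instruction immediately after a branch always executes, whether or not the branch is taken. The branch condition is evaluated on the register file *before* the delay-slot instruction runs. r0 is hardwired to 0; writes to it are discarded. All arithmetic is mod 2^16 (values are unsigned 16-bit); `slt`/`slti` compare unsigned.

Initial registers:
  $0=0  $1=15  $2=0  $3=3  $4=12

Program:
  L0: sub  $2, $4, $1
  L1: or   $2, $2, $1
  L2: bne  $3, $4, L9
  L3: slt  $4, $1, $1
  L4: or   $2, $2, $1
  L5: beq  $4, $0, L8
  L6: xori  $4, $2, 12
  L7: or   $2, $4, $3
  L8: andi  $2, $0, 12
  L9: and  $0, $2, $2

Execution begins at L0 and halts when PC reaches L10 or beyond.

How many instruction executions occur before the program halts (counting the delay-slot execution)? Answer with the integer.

5

[0] sub  $2, $4, $1  →  {$0:0, $1:15, $2:65533, $3:3, $4:12}
[1] or   $2, $2, $1  →  {$0:0, $1:15, $2:65535, $3:3, $4:12}
[2] bne  $3, $4, L9  →  {$0:0, $1:15, $2:65535, $3:3, $4:12}  ⟨branch taken⟩
[3] slt  $4, $1, $1  →  {$0:0, $1:15, $2:65535, $3:3, $4:0}
[9] and  $0, $2, $2  →  {$0:0, $1:15, $2:65535, $3:3, $4:0}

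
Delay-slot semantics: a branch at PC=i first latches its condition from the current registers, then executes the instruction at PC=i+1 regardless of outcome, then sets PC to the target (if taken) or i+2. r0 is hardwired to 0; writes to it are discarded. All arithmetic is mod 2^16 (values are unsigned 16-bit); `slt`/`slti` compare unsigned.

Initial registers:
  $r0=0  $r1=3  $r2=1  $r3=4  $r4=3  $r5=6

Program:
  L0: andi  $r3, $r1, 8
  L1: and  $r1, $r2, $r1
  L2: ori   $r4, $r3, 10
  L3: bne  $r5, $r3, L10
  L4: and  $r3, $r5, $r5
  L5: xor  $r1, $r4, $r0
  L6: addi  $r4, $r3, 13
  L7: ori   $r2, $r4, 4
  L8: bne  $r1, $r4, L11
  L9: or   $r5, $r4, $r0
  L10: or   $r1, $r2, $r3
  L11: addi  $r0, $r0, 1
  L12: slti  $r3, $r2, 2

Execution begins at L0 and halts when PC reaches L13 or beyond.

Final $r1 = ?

PC=0  andi  $r3, $r1, 8      | $r0=0 $r1=3 $r2=1 $r3=0 $r4=3 $r5=6
PC=1  and  $r1, $r2, $r1     | $r0=0 $r1=1 $r2=1 $r3=0 $r4=3 $r5=6
PC=2  ori   $r4, $r3, 10     | $r0=0 $r1=1 $r2=1 $r3=0 $r4=10 $r5=6
PC=3  bne  $r5, $r3, L10     | $r0=0 $r1=1 $r2=1 $r3=0 $r4=10 $r5=6  [TAKEN]
PC=4  and  $r3, $r5, $r5     | $r0=0 $r1=1 $r2=1 $r3=6 $r4=10 $r5=6
PC=10 or   $r1, $r2, $r3     | $r0=0 $r1=7 $r2=1 $r3=6 $r4=10 $r5=6
PC=11 addi  $r0, $r0, 1      | $r0=0 $r1=7 $r2=1 $r3=6 $r4=10 $r5=6
PC=12 slti  $r3, $r2, 2      | $r0=0 $r1=7 $r2=1 $r3=1 $r4=10 $r5=6

7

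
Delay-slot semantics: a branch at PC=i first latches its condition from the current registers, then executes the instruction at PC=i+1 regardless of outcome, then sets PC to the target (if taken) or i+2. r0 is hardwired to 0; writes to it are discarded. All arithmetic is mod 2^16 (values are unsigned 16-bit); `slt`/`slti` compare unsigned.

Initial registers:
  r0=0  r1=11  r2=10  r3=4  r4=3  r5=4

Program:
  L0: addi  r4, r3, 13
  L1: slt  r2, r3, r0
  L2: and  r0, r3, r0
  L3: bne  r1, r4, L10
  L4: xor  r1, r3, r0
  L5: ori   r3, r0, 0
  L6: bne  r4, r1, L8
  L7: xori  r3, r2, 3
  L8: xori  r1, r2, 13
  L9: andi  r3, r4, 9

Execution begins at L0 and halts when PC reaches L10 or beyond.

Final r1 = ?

4

#0 addi  r4, r3, 13 ; 0/11/10/4/17/4
#1 slt  r2, r3, r0 ; 0/11/0/4/17/4
#2 and  r0, r3, r0 ; 0/11/0/4/17/4
#3 bne  r1, r4, L10 ; 0/11/0/4/17/4 ; →target
#4 xor  r1, r3, r0 ; 0/4/0/4/17/4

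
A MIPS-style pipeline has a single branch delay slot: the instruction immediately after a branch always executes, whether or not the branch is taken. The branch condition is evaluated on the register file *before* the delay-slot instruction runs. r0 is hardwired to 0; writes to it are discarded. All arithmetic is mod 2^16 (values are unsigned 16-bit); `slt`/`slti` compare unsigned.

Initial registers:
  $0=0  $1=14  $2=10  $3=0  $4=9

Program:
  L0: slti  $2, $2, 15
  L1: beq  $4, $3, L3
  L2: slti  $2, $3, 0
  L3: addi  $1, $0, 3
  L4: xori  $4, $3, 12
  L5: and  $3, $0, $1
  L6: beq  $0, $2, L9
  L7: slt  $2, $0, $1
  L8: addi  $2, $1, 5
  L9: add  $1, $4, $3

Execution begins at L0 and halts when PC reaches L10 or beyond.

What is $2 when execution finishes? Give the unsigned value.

[0] slti  $2, $2, 15  →  {$0:0, $1:14, $2:1, $3:0, $4:9}
[1] beq  $4, $3, L3  →  {$0:0, $1:14, $2:1, $3:0, $4:9}  ⟨branch fallthrough⟩
[2] slti  $2, $3, 0  →  {$0:0, $1:14, $2:0, $3:0, $4:9}
[3] addi  $1, $0, 3  →  {$0:0, $1:3, $2:0, $3:0, $4:9}
[4] xori  $4, $3, 12  →  {$0:0, $1:3, $2:0, $3:0, $4:12}
[5] and  $3, $0, $1  →  {$0:0, $1:3, $2:0, $3:0, $4:12}
[6] beq  $0, $2, L9  →  {$0:0, $1:3, $2:0, $3:0, $4:12}  ⟨branch taken⟩
[7] slt  $2, $0, $1  →  {$0:0, $1:3, $2:1, $3:0, $4:12}
[9] add  $1, $4, $3  →  {$0:0, $1:12, $2:1, $3:0, $4:12}

1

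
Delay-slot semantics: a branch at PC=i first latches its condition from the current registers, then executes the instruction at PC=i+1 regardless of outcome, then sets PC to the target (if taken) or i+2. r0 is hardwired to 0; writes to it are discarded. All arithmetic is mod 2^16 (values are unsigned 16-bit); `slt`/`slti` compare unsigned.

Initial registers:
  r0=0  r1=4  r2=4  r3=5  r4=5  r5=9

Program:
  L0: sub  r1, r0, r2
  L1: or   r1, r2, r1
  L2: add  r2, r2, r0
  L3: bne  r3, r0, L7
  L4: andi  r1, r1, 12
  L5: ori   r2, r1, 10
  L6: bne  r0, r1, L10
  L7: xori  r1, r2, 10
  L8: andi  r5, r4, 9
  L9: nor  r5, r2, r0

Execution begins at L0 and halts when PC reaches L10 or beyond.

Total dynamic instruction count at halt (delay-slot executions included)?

8

[0] sub  r1, r0, r2  →  {r0:0, r1:65532, r2:4, r3:5, r4:5, r5:9}
[1] or   r1, r2, r1  →  {r0:0, r1:65532, r2:4, r3:5, r4:5, r5:9}
[2] add  r2, r2, r0  →  {r0:0, r1:65532, r2:4, r3:5, r4:5, r5:9}
[3] bne  r3, r0, L7  →  {r0:0, r1:65532, r2:4, r3:5, r4:5, r5:9}  ⟨branch taken⟩
[4] andi  r1, r1, 12  →  {r0:0, r1:12, r2:4, r3:5, r4:5, r5:9}
[7] xori  r1, r2, 10  →  {r0:0, r1:14, r2:4, r3:5, r4:5, r5:9}
[8] andi  r5, r4, 9  →  {r0:0, r1:14, r2:4, r3:5, r4:5, r5:1}
[9] nor  r5, r2, r0  →  {r0:0, r1:14, r2:4, r3:5, r4:5, r5:65531}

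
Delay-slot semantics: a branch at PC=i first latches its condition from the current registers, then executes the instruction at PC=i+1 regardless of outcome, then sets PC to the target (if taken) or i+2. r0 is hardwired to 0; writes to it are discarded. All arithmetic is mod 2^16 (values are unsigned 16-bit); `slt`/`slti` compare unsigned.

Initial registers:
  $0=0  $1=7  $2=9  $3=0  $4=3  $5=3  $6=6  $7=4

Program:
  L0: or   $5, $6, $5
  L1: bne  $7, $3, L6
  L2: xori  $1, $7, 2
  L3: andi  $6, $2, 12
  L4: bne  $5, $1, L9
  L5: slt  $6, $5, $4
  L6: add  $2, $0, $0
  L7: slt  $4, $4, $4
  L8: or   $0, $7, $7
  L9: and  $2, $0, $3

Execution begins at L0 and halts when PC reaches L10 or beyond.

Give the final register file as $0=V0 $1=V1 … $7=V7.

$0=0 $1=6 $2=0 $3=0 $4=0 $5=7 $6=6 $7=4

#0 or   $5, $6, $5 ; 0/7/9/0/3/7/6/4
#1 bne  $7, $3, L6 ; 0/7/9/0/3/7/6/4 ; →target
#2 xori  $1, $7, 2 ; 0/6/9/0/3/7/6/4
#6 add  $2, $0, $0 ; 0/6/0/0/3/7/6/4
#7 slt  $4, $4, $4 ; 0/6/0/0/0/7/6/4
#8 or   $0, $7, $7 ; 0/6/0/0/0/7/6/4
#9 and  $2, $0, $3 ; 0/6/0/0/0/7/6/4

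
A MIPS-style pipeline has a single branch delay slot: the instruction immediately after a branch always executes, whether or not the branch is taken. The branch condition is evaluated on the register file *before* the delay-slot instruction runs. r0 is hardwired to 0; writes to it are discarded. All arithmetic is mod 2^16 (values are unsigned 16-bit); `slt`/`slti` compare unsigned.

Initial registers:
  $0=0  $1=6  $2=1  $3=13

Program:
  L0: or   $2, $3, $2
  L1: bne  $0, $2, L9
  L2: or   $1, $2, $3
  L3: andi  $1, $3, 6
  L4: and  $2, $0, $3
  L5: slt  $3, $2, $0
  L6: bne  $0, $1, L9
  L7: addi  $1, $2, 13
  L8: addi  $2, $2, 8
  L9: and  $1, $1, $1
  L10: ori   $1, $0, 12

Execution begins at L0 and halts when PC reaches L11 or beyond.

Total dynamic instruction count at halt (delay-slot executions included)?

PC=0  or   $2, $3, $2        | $0=0 $1=6 $2=13 $3=13
PC=1  bne  $0, $2, L9        | $0=0 $1=6 $2=13 $3=13  [TAKEN]
PC=2  or   $1, $2, $3        | $0=0 $1=13 $2=13 $3=13
PC=9  and  $1, $1, $1        | $0=0 $1=13 $2=13 $3=13
PC=10 ori   $1, $0, 12       | $0=0 $1=12 $2=13 $3=13

5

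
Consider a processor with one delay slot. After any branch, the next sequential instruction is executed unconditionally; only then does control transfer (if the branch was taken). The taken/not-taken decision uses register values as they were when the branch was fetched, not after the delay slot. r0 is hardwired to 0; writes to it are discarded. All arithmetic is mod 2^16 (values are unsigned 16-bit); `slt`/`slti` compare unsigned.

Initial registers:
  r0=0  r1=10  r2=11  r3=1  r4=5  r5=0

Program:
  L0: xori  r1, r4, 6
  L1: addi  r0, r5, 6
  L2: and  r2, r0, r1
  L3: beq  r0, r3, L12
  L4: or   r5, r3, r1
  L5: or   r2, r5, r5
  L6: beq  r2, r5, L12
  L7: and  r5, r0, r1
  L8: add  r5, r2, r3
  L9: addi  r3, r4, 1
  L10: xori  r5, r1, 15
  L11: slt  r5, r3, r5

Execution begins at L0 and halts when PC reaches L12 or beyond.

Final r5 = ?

0

  step pc=0: xori  r1, r4, 6  regs=(0,3,11,1,5,0)
  step pc=1: addi  r0, r5, 6  regs=(0,3,11,1,5,0)
  step pc=2: and  r2, r0, r1  regs=(0,3,0,1,5,0)
  step pc=3: beq  r0, r3, L12  cond=F  regs=(0,3,0,1,5,0)
  step pc=4: or   r5, r3, r1  regs=(0,3,0,1,5,3)
  step pc=5: or   r2, r5, r5  regs=(0,3,3,1,5,3)
  step pc=6: beq  r2, r5, L12  cond=T  regs=(0,3,3,1,5,3)
  step pc=7: and  r5, r0, r1  regs=(0,3,3,1,5,0)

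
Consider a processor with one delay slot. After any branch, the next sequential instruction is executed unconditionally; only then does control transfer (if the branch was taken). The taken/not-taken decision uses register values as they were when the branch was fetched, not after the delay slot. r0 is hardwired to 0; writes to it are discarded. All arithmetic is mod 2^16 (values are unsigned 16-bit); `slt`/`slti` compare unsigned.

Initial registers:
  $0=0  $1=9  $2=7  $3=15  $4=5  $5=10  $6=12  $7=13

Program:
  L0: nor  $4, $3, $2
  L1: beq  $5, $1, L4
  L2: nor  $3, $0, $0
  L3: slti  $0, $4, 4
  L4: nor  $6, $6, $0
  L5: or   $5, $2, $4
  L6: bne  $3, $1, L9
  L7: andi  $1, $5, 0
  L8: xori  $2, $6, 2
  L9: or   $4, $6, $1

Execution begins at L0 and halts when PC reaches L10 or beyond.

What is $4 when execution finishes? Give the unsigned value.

65523

  step pc=0: nor  $4, $3, $2  regs=(0,9,7,15,65520,10,12,13)
  step pc=1: beq  $5, $1, L4  cond=F  regs=(0,9,7,15,65520,10,12,13)
  step pc=2: nor  $3, $0, $0  regs=(0,9,7,65535,65520,10,12,13)
  step pc=3: slti  $0, $4, 4  regs=(0,9,7,65535,65520,10,12,13)
  step pc=4: nor  $6, $6, $0  regs=(0,9,7,65535,65520,10,65523,13)
  step pc=5: or   $5, $2, $4  regs=(0,9,7,65535,65520,65527,65523,13)
  step pc=6: bne  $3, $1, L9  cond=T  regs=(0,9,7,65535,65520,65527,65523,13)
  step pc=7: andi  $1, $5, 0  regs=(0,0,7,65535,65520,65527,65523,13)
  step pc=9: or   $4, $6, $1  regs=(0,0,7,65535,65523,65527,65523,13)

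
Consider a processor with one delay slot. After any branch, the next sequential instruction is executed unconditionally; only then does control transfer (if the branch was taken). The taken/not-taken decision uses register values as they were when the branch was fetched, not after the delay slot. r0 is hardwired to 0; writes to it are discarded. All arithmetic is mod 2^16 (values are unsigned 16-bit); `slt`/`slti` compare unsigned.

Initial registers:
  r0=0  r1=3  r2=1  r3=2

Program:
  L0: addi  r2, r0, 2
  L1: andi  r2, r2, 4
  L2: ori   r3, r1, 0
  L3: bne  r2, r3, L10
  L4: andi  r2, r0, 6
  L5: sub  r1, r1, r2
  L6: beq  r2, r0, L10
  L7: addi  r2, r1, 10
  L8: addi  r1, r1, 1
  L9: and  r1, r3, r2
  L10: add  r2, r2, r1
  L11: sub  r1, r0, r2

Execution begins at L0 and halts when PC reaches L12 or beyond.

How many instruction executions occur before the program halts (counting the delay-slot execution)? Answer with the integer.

7

[0] addi  r2, r0, 2  →  {r0:0, r1:3, r2:2, r3:2}
[1] andi  r2, r2, 4  →  {r0:0, r1:3, r2:0, r3:2}
[2] ori   r3, r1, 0  →  {r0:0, r1:3, r2:0, r3:3}
[3] bne  r2, r3, L10  →  {r0:0, r1:3, r2:0, r3:3}  ⟨branch taken⟩
[4] andi  r2, r0, 6  →  {r0:0, r1:3, r2:0, r3:3}
[10] add  r2, r2, r1  →  {r0:0, r1:3, r2:3, r3:3}
[11] sub  r1, r0, r2  →  {r0:0, r1:65533, r2:3, r3:3}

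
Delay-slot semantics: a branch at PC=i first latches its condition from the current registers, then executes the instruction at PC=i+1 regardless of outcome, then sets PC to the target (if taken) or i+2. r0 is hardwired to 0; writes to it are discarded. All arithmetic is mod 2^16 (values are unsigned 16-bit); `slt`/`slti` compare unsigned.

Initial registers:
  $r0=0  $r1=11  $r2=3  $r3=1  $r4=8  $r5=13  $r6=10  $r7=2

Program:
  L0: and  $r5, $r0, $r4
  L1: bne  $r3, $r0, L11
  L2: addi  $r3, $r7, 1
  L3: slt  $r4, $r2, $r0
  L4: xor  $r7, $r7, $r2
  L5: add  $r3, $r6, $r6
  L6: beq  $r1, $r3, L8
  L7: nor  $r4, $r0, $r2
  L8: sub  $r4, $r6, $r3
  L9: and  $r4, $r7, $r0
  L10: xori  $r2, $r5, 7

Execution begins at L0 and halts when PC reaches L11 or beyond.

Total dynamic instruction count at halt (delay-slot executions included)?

3

PC=0  and  $r5, $r0, $r4     | $r0=0 $r1=11 $r2=3 $r3=1 $r4=8 $r5=0 $r6=10 $r7=2
PC=1  bne  $r3, $r0, L11     | $r0=0 $r1=11 $r2=3 $r3=1 $r4=8 $r5=0 $r6=10 $r7=2  [TAKEN]
PC=2  addi  $r3, $r7, 1      | $r0=0 $r1=11 $r2=3 $r3=3 $r4=8 $r5=0 $r6=10 $r7=2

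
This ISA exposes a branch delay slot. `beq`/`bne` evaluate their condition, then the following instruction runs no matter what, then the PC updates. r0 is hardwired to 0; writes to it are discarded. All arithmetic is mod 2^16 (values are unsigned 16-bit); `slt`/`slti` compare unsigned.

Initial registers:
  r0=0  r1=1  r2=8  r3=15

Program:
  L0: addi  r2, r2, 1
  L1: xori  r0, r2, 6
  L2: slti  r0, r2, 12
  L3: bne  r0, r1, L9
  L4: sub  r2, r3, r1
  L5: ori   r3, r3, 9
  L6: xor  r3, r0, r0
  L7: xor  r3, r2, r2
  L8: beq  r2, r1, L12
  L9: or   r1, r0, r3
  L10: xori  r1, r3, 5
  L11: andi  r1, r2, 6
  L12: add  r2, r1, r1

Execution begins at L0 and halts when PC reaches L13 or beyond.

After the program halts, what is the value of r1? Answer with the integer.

6

[0] addi  r2, r2, 1  →  {r0:0, r1:1, r2:9, r3:15}
[1] xori  r0, r2, 6  →  {r0:0, r1:1, r2:9, r3:15}
[2] slti  r0, r2, 12  →  {r0:0, r1:1, r2:9, r3:15}
[3] bne  r0, r1, L9  →  {r0:0, r1:1, r2:9, r3:15}  ⟨branch taken⟩
[4] sub  r2, r3, r1  →  {r0:0, r1:1, r2:14, r3:15}
[9] or   r1, r0, r3  →  {r0:0, r1:15, r2:14, r3:15}
[10] xori  r1, r3, 5  →  {r0:0, r1:10, r2:14, r3:15}
[11] andi  r1, r2, 6  →  {r0:0, r1:6, r2:14, r3:15}
[12] add  r2, r1, r1  →  {r0:0, r1:6, r2:12, r3:15}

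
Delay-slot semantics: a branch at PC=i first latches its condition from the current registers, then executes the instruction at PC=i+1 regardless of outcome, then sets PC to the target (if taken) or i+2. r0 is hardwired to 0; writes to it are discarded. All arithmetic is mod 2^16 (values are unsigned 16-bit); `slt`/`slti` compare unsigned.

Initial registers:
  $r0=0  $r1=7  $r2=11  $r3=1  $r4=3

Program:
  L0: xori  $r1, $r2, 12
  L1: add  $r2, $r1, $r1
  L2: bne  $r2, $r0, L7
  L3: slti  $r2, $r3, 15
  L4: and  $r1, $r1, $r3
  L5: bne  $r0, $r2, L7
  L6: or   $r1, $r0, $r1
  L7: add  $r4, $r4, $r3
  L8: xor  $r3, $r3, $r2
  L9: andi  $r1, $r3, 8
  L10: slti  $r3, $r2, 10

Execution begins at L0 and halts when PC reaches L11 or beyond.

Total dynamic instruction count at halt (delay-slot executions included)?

PC=0  xori  $r1, $r2, 12     | $r0=0 $r1=7 $r2=11 $r3=1 $r4=3
PC=1  add  $r2, $r1, $r1     | $r0=0 $r1=7 $r2=14 $r3=1 $r4=3
PC=2  bne  $r2, $r0, L7      | $r0=0 $r1=7 $r2=14 $r3=1 $r4=3  [TAKEN]
PC=3  slti  $r2, $r3, 15     | $r0=0 $r1=7 $r2=1 $r3=1 $r4=3
PC=7  add  $r4, $r4, $r3     | $r0=0 $r1=7 $r2=1 $r3=1 $r4=4
PC=8  xor  $r3, $r3, $r2     | $r0=0 $r1=7 $r2=1 $r3=0 $r4=4
PC=9  andi  $r1, $r3, 8      | $r0=0 $r1=0 $r2=1 $r3=0 $r4=4
PC=10 slti  $r3, $r2, 10     | $r0=0 $r1=0 $r2=1 $r3=1 $r4=4

8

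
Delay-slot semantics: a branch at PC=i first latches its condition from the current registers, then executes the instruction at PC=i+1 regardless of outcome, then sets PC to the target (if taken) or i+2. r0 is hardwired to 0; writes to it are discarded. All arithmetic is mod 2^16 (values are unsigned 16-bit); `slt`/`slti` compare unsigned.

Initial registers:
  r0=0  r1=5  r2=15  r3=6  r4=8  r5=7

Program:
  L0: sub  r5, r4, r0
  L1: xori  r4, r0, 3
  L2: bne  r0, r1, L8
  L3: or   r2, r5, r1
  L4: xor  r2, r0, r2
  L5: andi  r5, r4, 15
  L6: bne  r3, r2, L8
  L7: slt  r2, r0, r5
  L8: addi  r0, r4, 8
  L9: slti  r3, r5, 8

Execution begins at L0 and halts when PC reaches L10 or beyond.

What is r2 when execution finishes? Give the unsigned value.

13

#0 sub  r5, r4, r0 ; 0/5/15/6/8/8
#1 xori  r4, r0, 3 ; 0/5/15/6/3/8
#2 bne  r0, r1, L8 ; 0/5/15/6/3/8 ; →target
#3 or   r2, r5, r1 ; 0/5/13/6/3/8
#8 addi  r0, r4, 8 ; 0/5/13/6/3/8
#9 slti  r3, r5, 8 ; 0/5/13/0/3/8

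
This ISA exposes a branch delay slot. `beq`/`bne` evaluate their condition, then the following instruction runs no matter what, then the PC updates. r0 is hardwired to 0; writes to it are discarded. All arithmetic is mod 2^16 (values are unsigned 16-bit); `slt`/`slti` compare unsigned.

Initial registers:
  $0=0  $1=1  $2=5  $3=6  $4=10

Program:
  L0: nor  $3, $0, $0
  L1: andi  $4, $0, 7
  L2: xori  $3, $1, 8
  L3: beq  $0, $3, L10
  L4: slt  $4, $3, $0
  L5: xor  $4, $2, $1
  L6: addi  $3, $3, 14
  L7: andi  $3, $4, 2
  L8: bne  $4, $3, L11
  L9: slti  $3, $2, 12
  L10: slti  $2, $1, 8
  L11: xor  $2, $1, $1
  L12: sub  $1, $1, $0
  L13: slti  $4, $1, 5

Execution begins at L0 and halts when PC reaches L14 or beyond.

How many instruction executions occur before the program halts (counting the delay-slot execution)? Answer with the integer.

13

[0] nor  $3, $0, $0  →  {$0:0, $1:1, $2:5, $3:65535, $4:10}
[1] andi  $4, $0, 7  →  {$0:0, $1:1, $2:5, $3:65535, $4:0}
[2] xori  $3, $1, 8  →  {$0:0, $1:1, $2:5, $3:9, $4:0}
[3] beq  $0, $3, L10  →  {$0:0, $1:1, $2:5, $3:9, $4:0}  ⟨branch fallthrough⟩
[4] slt  $4, $3, $0  →  {$0:0, $1:1, $2:5, $3:9, $4:0}
[5] xor  $4, $2, $1  →  {$0:0, $1:1, $2:5, $3:9, $4:4}
[6] addi  $3, $3, 14  →  {$0:0, $1:1, $2:5, $3:23, $4:4}
[7] andi  $3, $4, 2  →  {$0:0, $1:1, $2:5, $3:0, $4:4}
[8] bne  $4, $3, L11  →  {$0:0, $1:1, $2:5, $3:0, $4:4}  ⟨branch taken⟩
[9] slti  $3, $2, 12  →  {$0:0, $1:1, $2:5, $3:1, $4:4}
[11] xor  $2, $1, $1  →  {$0:0, $1:1, $2:0, $3:1, $4:4}
[12] sub  $1, $1, $0  →  {$0:0, $1:1, $2:0, $3:1, $4:4}
[13] slti  $4, $1, 5  →  {$0:0, $1:1, $2:0, $3:1, $4:1}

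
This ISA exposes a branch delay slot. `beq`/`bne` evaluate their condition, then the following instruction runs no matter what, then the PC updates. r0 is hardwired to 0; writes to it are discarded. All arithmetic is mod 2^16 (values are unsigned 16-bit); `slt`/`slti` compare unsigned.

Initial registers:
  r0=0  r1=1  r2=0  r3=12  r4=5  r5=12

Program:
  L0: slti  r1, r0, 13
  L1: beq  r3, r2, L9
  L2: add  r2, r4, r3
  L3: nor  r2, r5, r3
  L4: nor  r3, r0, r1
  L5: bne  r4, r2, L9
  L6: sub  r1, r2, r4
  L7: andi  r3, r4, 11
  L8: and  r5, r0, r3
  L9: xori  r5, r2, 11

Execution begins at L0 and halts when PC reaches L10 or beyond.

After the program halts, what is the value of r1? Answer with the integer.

  step pc=0: slti  r1, r0, 13  regs=(0,1,0,12,5,12)
  step pc=1: beq  r3, r2, L9  cond=F  regs=(0,1,0,12,5,12)
  step pc=2: add  r2, r4, r3  regs=(0,1,17,12,5,12)
  step pc=3: nor  r2, r5, r3  regs=(0,1,65523,12,5,12)
  step pc=4: nor  r3, r0, r1  regs=(0,1,65523,65534,5,12)
  step pc=5: bne  r4, r2, L9  cond=T  regs=(0,1,65523,65534,5,12)
  step pc=6: sub  r1, r2, r4  regs=(0,65518,65523,65534,5,12)
  step pc=9: xori  r5, r2, 11  regs=(0,65518,65523,65534,5,65528)

65518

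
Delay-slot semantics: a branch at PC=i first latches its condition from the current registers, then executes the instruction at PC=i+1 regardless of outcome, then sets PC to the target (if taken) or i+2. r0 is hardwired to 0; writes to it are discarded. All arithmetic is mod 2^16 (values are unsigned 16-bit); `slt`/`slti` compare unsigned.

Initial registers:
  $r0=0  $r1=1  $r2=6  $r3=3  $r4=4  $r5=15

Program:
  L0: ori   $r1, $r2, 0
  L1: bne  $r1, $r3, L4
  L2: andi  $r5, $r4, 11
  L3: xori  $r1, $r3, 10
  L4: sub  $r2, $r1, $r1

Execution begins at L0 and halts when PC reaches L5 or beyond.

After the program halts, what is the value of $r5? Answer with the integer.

0

#0 ori   $r1, $r2, 0 ; 0/6/6/3/4/15
#1 bne  $r1, $r3, L4 ; 0/6/6/3/4/15 ; →target
#2 andi  $r5, $r4, 11 ; 0/6/6/3/4/0
#4 sub  $r2, $r1, $r1 ; 0/6/0/3/4/0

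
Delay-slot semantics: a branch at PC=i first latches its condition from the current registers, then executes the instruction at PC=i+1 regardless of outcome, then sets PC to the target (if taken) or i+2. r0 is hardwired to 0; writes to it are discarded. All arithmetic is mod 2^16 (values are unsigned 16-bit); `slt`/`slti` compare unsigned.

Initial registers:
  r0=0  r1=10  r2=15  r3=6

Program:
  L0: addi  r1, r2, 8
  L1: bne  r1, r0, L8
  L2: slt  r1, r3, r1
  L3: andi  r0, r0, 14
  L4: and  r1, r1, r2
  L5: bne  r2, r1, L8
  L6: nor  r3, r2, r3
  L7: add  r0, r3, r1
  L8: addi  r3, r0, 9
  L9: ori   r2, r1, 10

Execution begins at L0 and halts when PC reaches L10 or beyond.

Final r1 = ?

[0] addi  r1, r2, 8  →  {r0:0, r1:23, r2:15, r3:6}
[1] bne  r1, r0, L8  →  {r0:0, r1:23, r2:15, r3:6}  ⟨branch taken⟩
[2] slt  r1, r3, r1  →  {r0:0, r1:1, r2:15, r3:6}
[8] addi  r3, r0, 9  →  {r0:0, r1:1, r2:15, r3:9}
[9] ori   r2, r1, 10  →  {r0:0, r1:1, r2:11, r3:9}

1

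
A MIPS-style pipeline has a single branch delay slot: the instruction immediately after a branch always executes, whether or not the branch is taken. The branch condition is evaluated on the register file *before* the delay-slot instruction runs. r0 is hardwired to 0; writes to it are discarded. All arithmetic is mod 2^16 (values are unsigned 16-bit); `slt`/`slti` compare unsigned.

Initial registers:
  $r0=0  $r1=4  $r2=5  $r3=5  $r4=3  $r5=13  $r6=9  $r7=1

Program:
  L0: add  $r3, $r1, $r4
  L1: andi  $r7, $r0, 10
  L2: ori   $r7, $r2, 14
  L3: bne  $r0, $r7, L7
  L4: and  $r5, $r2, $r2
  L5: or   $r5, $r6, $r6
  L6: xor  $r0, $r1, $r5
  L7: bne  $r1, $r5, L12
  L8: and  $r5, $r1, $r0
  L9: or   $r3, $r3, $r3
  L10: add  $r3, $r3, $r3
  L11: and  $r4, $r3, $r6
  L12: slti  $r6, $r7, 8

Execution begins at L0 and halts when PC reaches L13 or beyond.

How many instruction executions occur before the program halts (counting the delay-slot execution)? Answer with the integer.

8

#0 add  $r3, $r1, $r4 ; 0/4/5/7/3/13/9/1
#1 andi  $r7, $r0, 10 ; 0/4/5/7/3/13/9/0
#2 ori   $r7, $r2, 14 ; 0/4/5/7/3/13/9/15
#3 bne  $r0, $r7, L7 ; 0/4/5/7/3/13/9/15 ; →target
#4 and  $r5, $r2, $r2 ; 0/4/5/7/3/5/9/15
#7 bne  $r1, $r5, L12 ; 0/4/5/7/3/5/9/15 ; →target
#8 and  $r5, $r1, $r0 ; 0/4/5/7/3/0/9/15
#12 slti  $r6, $r7, 8 ; 0/4/5/7/3/0/0/15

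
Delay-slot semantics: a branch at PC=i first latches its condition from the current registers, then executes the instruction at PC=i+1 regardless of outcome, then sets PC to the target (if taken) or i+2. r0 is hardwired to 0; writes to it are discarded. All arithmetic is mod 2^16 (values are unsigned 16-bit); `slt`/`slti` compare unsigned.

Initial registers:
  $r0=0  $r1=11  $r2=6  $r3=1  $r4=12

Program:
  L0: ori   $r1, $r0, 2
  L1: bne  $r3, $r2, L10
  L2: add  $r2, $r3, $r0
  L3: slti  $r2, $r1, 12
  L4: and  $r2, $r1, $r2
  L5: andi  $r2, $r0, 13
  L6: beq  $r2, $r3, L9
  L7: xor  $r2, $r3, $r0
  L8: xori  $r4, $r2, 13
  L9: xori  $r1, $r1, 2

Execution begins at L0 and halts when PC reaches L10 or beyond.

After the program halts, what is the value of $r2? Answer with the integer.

PC=0  ori   $r1, $r0, 2      | $r0=0 $r1=2 $r2=6 $r3=1 $r4=12
PC=1  bne  $r3, $r2, L10     | $r0=0 $r1=2 $r2=6 $r3=1 $r4=12  [TAKEN]
PC=2  add  $r2, $r3, $r0     | $r0=0 $r1=2 $r2=1 $r3=1 $r4=12

1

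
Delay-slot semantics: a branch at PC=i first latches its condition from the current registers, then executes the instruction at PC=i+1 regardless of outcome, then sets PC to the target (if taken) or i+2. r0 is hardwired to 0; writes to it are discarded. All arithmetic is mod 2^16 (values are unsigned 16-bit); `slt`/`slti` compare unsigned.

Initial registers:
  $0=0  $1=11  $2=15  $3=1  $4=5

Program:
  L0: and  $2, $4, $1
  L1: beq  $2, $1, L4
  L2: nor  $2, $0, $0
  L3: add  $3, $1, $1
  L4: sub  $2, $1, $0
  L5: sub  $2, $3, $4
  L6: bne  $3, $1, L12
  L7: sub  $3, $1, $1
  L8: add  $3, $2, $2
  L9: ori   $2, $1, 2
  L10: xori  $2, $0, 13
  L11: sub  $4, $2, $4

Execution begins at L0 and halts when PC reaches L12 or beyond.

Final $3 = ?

#0 and  $2, $4, $1 ; 0/11/1/1/5
#1 beq  $2, $1, L4 ; 0/11/1/1/5 ; →fallthru
#2 nor  $2, $0, $0 ; 0/11/65535/1/5
#3 add  $3, $1, $1 ; 0/11/65535/22/5
#4 sub  $2, $1, $0 ; 0/11/11/22/5
#5 sub  $2, $3, $4 ; 0/11/17/22/5
#6 bne  $3, $1, L12 ; 0/11/17/22/5 ; →target
#7 sub  $3, $1, $1 ; 0/11/17/0/5

0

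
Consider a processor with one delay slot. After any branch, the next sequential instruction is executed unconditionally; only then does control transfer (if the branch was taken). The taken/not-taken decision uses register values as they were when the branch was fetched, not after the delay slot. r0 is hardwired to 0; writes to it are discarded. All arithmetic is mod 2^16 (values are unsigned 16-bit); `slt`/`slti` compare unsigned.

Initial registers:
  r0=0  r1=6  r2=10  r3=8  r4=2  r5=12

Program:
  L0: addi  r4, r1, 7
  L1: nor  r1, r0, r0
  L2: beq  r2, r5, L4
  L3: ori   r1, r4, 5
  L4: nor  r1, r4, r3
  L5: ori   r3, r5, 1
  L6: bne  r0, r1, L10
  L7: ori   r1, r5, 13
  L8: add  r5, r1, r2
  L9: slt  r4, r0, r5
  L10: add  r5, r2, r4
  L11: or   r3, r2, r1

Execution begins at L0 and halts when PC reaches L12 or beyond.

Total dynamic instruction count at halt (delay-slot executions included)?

10

[0] addi  r4, r1, 7  →  {r0:0, r1:6, r2:10, r3:8, r4:13, r5:12}
[1] nor  r1, r0, r0  →  {r0:0, r1:65535, r2:10, r3:8, r4:13, r5:12}
[2] beq  r2, r5, L4  →  {r0:0, r1:65535, r2:10, r3:8, r4:13, r5:12}  ⟨branch fallthrough⟩
[3] ori   r1, r4, 5  →  {r0:0, r1:13, r2:10, r3:8, r4:13, r5:12}
[4] nor  r1, r4, r3  →  {r0:0, r1:65522, r2:10, r3:8, r4:13, r5:12}
[5] ori   r3, r5, 1  →  {r0:0, r1:65522, r2:10, r3:13, r4:13, r5:12}
[6] bne  r0, r1, L10  →  {r0:0, r1:65522, r2:10, r3:13, r4:13, r5:12}  ⟨branch taken⟩
[7] ori   r1, r5, 13  →  {r0:0, r1:13, r2:10, r3:13, r4:13, r5:12}
[10] add  r5, r2, r4  →  {r0:0, r1:13, r2:10, r3:13, r4:13, r5:23}
[11] or   r3, r2, r1  →  {r0:0, r1:13, r2:10, r3:15, r4:13, r5:23}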